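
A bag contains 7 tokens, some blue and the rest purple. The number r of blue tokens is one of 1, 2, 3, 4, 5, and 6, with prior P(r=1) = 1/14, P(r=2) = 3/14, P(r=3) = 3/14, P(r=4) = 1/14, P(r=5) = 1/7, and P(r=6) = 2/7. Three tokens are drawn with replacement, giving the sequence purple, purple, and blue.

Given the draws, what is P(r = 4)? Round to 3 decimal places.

For each hypothesis, P(data | H) works out to: P(data | r = 1) = (6/7)(6/7)(1/7) = 0.10496; P(data | r = 2) = (5/7)(5/7)(2/7) = 0.14577; P(data | r = 3) = (4/7)(4/7)(3/7) = 0.13994; P(data | r = 4) = (3/7)(3/7)(4/7) = 0.10496; P(data | r = 5) = (2/7)(2/7)(5/7) = 0.058309; P(data | r = 6) = (1/7)(1/7)(6/7) = 0.017493.
Multiplying each by its prior: 1/14 · 0.10496 = 0.0074969, 3/14 · 0.14577 = 0.031237, 3/14 · 0.13994 = 0.029988, 1/14 · 0.10496 = 0.0074969, 1/7 · 0.058309 = 0.0083299, 2/7 · 0.017493 = 0.0049979; with total 0.089546.
So P(r = 4 | data) = (0.0074969) / (0.089546) = 0.083721.

0.084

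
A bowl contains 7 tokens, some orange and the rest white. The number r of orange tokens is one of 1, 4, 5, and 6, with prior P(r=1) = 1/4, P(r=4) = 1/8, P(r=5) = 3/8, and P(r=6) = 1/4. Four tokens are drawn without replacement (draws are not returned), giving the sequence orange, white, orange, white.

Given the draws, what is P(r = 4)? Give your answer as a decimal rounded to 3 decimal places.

0.375

For each hypothesis, P(data | H) works out to: P(data | r = 1) = (1/7)(6/6)(0/5) = 0; P(data | r = 4) = (4/7)(3/6)(3/5)(2/4) = 3/35; P(data | r = 5) = (5/7)(2/6)(4/5)(1/4) = 1/21; P(data | r = 6) = (6/7)(1/6)(5/5)(0/4) = 0.
Weighting by the prior gives 1/4 · 0 = 0, 1/8 · 3/35 = 3/280, 3/8 · 1/21 = 1/56, 1/4 · 0 = 0; with total 1/35.
Hence P(r = 4 | data) = (3/280) / (1/35) = 3/8.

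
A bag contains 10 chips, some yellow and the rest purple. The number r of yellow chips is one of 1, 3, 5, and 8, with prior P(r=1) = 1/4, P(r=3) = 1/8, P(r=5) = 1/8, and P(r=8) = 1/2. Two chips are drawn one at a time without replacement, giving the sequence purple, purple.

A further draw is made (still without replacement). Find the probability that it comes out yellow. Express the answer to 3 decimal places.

0.254

Compute the likelihood of the observed sequence for each case: P(data | r = 1) = (9/10)(8/9) = 4/5; P(data | r = 3) = (7/10)(6/9) = 7/15; P(data | r = 5) = (5/10)(4/9) = 2/9; P(data | r = 8) = (2/10)(1/9) = 1/45.
Weighting by the prior gives 1/4 · 4/5 = 1/5, 1/8 · 7/15 = 7/120, 1/8 · 2/9 = 1/36, 1/2 · 1/45 = 1/90; these sum to 107/360.
The posterior is then P(r = 1 | data) = 72/107, P(r = 3 | data) = 21/107, P(r = 5 | data) = 10/107, P(r = 8 | data) = 4/107.
The predictive probability is P(yellow next | data) = (1/8)(72/107) + (3/8)(21/107) + (5/8)(10/107) + (1)(4/107) = 217/856.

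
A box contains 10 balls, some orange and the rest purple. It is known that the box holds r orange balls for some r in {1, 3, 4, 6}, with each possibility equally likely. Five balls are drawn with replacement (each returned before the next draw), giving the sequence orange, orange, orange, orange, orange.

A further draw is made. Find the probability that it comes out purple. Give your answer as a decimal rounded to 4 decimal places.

The likelihood of the observed sequence under each hypothesis: P(data | r = 1) = (1/10)(1/10)(1/10)(1/10)(1/10) = 1e-05; P(data | r = 3) = (3/10)(3/10)(3/10)(3/10)(3/10) = 0.00243; P(data | r = 4) = (4/10)(4/10)(4/10)(4/10)(4/10) = 0.01024; P(data | r = 6) = (6/10)(6/10)(6/10)(6/10)(6/10) = 0.07776.
Weighting by the prior gives 1/4 · 1e-05 = 2.5e-06, 1/4 · 0.00243 = 0.0006075, 1/4 · 0.01024 = 0.00256, 1/4 · 0.07776 = 0.01944; summing to 0.02261.
The posterior is then P(r = 1 | data) = 0.00011057, P(r = 3 | data) = 0.026869, P(r = 4 | data) = 0.11322, P(r = 6 | data) = 0.8598.
So P(purple next | data) = Σ P(purple next | H) P(H | data) = (9/10)(0.00011057) + (7/10)(0.026869) + (3/5)(0.11322) + (2/5)(0.8598) = 0.43076.

0.4308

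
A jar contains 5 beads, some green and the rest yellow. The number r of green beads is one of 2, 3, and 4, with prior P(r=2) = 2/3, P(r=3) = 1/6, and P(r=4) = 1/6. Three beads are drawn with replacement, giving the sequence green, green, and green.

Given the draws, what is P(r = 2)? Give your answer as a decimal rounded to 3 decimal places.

Under each hypothesis, the probability of the observed sequence is: P(data | r = 2) = (2/5)(2/5)(2/5) = 8/125; P(data | r = 3) = (3/5)(3/5)(3/5) = 27/125; P(data | r = 4) = (4/5)(4/5)(4/5) = 64/125.
Weighting by the prior gives 2/3 · 8/125 = 16/375, 1/6 · 27/125 = 9/250, 1/6 · 64/125 = 32/375; these sum to 41/250.
By Bayes' rule, P(r = 2 | data) = (16/375) / (41/250) = 32/123.

0.260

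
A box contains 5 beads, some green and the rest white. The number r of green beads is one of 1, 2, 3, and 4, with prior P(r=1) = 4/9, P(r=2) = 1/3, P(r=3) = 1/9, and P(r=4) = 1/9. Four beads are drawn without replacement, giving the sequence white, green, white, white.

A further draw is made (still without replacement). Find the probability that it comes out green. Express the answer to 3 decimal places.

0.273

For each hypothesis, P(data | H) works out to: P(data | r = 1) = (4/5)(1/4)(3/3)(2/2) = 1/5; P(data | r = 2) = (3/5)(2/4)(2/3)(1/2) = 1/10; P(data | r = 3) = (2/5)(3/4)(1/3)(0/2) = 0; P(data | r = 4) = (1/5)(4/4)(0/3) = 0.
Multiplying each by its prior: 4/9 · 1/5 = 4/45, 1/3 · 1/10 = 1/30, 1/9 · 0 = 0, 1/9 · 0 = 0; with total 11/90.
Dividing through by the total gives posterior P(r = 1 | data) = 8/11, P(r = 2 | data) = 3/11, P(r = 3 | data) = 0, P(r = 4 | data) = 0.
The predictive probability is P(green next | data) = (0)(8/11) + (1)(3/11) = 3/11.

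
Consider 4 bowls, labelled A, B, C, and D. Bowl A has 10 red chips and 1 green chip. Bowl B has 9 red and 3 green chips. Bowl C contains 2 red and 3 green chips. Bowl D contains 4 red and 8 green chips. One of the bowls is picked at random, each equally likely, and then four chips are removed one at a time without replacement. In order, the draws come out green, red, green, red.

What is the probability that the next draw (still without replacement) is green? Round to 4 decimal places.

0.7618

Compute the likelihood of the observed sequence for each case: P(data | bowl A) = (1/11)(10/10)(0/9) = 0; P(data | bowl B) = (3/12)(9/11)(2/10)(8/9) = 0.036364; P(data | bowl C) = (3/5)(2/4)(2/3)(1/2) = 0.1; P(data | bowl D) = (8/12)(4/11)(7/10)(3/9) = 0.056566.
The prior-weighted likelihoods are 1/4 · 0 = 0, 1/4 · 0.036364 = 0.0090909, 1/4 · 0.1 = 0.025, 1/4 · 0.056566 = 0.014141; with total 0.048232.
Normalising, the posterior is P(bowl A | data) = 0, P(bowl B | data) = 0.18848, P(bowl C | data) = 0.51832, P(bowl D | data) = 0.29319.
Averaging over the posterior, P(green next | data) = (1/8)(0.18848) + (1)(0.51832) + (3/4)(0.29319) = 0.76178.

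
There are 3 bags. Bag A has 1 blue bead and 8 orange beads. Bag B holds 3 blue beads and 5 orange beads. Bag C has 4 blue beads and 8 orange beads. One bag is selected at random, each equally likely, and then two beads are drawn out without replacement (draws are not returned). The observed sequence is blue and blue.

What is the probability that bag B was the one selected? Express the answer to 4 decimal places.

Under each hypothesis, the probability of the observed sequence is: P(data | bag A) = (1/9)(0/8) = 0; P(data | bag B) = (3/8)(2/7) = 3/28; P(data | bag C) = (4/12)(3/11) = 1/11.
Weighting by the prior gives 1/3 · 0 = 0, 1/3 · 3/28 = 1/28, 1/3 · 1/11 = 1/33; these sum to 61/924.
Therefore the posterior P(bag B | data) = (1/28) / (61/924) = 33/61.

0.5410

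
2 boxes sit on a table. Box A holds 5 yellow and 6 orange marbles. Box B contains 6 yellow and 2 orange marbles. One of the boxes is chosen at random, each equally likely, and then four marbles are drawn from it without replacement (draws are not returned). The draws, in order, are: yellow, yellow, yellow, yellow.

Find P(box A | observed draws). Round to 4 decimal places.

For each hypothesis, P(data | H) works out to: P(data | box A) = (5/11)(4/10)(3/9)(2/8) = 1/66; P(data | box B) = (6/8)(5/7)(4/6)(3/5) = 3/14.
Weighting by the prior gives 1/2 · 1/66 = 1/132, 1/2 · 3/14 = 3/28; with total 53/462.
Hence P(box A | data) = (1/132) / (53/462) = 7/106.

0.0660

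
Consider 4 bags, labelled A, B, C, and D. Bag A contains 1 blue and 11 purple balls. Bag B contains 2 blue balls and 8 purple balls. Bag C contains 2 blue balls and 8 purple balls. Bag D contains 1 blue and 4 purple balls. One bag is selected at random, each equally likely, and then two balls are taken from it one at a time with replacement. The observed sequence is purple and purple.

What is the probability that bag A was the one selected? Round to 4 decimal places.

0.3044

The likelihood of the observed sequence under each hypothesis: P(data | bag A) = (11/12)(11/12) = 0.84028; P(data | bag B) = (8/10)(8/10) = 0.64; P(data | bag C) = (8/10)(8/10) = 0.64; P(data | bag D) = (4/5)(4/5) = 0.64.
Weighting by the prior gives 1/4 · 0.84028 = 0.21007, 1/4 · 0.64 = 0.16, 1/4 · 0.64 = 0.16, 1/4 · 0.64 = 0.16; these sum to 0.69007.
Hence P(bag A | data) = (0.21007) / (0.69007) = 0.30442.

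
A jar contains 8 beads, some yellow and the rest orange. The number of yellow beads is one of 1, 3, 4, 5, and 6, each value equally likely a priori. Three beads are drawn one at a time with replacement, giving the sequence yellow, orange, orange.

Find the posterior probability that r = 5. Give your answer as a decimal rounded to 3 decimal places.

0.175

For each hypothesis, P(data | H) works out to: P(data | r = 1) = (1/8)(7/8)(7/8) = 0.095703; P(data | r = 3) = (3/8)(5/8)(5/8) = 0.14648; P(data | r = 4) = (4/8)(4/8)(4/8) = 0.125; P(data | r = 5) = (5/8)(3/8)(3/8) = 0.087891; P(data | r = 6) = (6/8)(2/8)(2/8) = 0.046875.
The prior-weighted likelihoods are 1/5 · 0.095703 = 0.019141, 1/5 · 0.14648 = 0.029297, 1/5 · 0.125 = 0.025, 1/5 · 0.087891 = 0.017578, 1/5 · 0.046875 = 0.009375; with total 0.10039.
By Bayes' rule, P(r = 5 | data) = (0.017578) / (0.10039) = 0.1751.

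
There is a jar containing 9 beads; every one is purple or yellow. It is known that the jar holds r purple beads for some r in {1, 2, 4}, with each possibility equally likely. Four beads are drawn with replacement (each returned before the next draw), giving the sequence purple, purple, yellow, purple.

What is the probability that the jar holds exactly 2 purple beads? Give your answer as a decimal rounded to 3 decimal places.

The likelihood of the observed sequence under each hypothesis: P(data | r = 1) = (1/9)(1/9)(8/9)(1/9) = 0.0012193; P(data | r = 2) = (2/9)(2/9)(7/9)(2/9) = 0.0085353; P(data | r = 4) = (4/9)(4/9)(5/9)(4/9) = 0.048773.
Multiplying each by its prior: 1/3 · 0.0012193 = 0.00040644, 1/3 · 0.0085353 = 0.0028451, 1/3 · 0.048773 = 0.016258; these sum to 0.019509.
So P(r = 2 | data) = (0.0028451) / (0.019509) = 0.14583.

0.146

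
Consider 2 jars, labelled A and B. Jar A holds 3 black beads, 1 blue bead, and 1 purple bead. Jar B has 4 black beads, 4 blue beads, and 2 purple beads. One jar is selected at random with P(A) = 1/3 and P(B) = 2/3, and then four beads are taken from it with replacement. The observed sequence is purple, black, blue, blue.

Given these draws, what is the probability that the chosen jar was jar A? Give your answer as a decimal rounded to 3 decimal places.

0.158

The likelihood of the observed sequence under each hypothesis: P(data | jar A) = (1/5)(3/5)(1/5)(1/5) = 0.0048; P(data | jar B) = (2/10)(4/10)(4/10)(4/10) = 0.0128.
Weighting by the prior gives 1/3 · 0.0048 = 0.0016, 2/3 · 0.0128 = 0.0085333; these sum to 0.010133.
Hence P(jar A | data) = (0.0016) / (0.010133) = 0.15789.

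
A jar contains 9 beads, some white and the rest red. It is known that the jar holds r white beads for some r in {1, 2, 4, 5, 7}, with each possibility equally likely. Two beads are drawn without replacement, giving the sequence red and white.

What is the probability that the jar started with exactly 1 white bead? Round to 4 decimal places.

Under each hypothesis, the probability of the observed sequence is: P(data | r = 1) = (8/9)(1/8) = 1/9; P(data | r = 2) = (7/9)(2/8) = 7/36; P(data | r = 4) = (5/9)(4/8) = 5/18; P(data | r = 5) = (4/9)(5/8) = 5/18; P(data | r = 7) = (2/9)(7/8) = 7/36.
The prior-weighted likelihoods are 1/5 · 1/9 = 1/45, 1/5 · 7/36 = 7/180, 1/5 · 5/18 = 1/18, 1/5 · 5/18 = 1/18, 1/5 · 7/36 = 7/180; these sum to 19/90.
So P(r = 1 | data) = (1/45) / (19/90) = 2/19.

0.1053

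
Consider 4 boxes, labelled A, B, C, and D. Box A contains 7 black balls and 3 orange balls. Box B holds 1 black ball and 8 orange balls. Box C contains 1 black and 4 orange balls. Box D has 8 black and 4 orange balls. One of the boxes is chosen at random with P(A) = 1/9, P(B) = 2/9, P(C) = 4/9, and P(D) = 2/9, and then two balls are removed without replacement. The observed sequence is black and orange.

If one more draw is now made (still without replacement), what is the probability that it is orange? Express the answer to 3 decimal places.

0.704

Under each hypothesis, the probability of the observed sequence is: P(data | box A) = (7/10)(3/9) = 0.23333; P(data | box B) = (1/9)(8/8) = 0.11111; P(data | box C) = (1/5)(4/4) = 0.2; P(data | box D) = (8/12)(4/11) = 0.24242.
Multiplying each by its prior: 1/9 · 0.23333 = 0.025926, 2/9 · 0.11111 = 0.024691, 4/9 · 0.2 = 0.088889, 2/9 · 0.24242 = 0.053872; with total 0.19338.
Normalising, the posterior is P(box A | data) = 0.13407, P(box B | data) = 0.12768, P(box C | data) = 0.45966, P(box D | data) = 0.27858.
Averaging over the posterior, P(orange next | data) = (1/4)(0.13407) + (1)(0.12768) + (1)(0.45966) + (3/10)(0.27858) = 0.70444.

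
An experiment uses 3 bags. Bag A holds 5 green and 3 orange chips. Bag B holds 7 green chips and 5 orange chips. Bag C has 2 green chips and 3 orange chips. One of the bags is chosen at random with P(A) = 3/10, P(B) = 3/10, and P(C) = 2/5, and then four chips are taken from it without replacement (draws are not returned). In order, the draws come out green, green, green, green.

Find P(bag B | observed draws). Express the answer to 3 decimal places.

0.497

Under each hypothesis, the probability of the observed sequence is: P(data | bag A) = (5/8)(4/7)(3/6)(2/5) = 0.071429; P(data | bag B) = (7/12)(6/11)(5/10)(4/9) = 0.070707; P(data | bag C) = (2/5)(1/4)(0/3) = 0.
Multiplying each by its prior: 3/10 · 0.071429 = 0.021429, 3/10 · 0.070707 = 0.021212, 2/5 · 0 = 0; these sum to 0.042641.
Therefore the posterior P(bag B | data) = (0.021212) / (0.042641) = 0.49746.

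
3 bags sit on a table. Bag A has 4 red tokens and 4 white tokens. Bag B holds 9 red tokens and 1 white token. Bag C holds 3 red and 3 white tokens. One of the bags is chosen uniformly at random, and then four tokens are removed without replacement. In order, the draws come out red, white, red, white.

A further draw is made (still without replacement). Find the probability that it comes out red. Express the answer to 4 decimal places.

0.5000

The likelihood of the observed sequence under each hypothesis: P(data | bag A) = (4/8)(4/7)(3/6)(3/5) = 3/35; P(data | bag B) = (9/10)(1/9)(8/8)(0/7) = 0; P(data | bag C) = (3/6)(3/5)(2/4)(2/3) = 1/10.
Weighting by the prior gives 1/3 · 3/35 = 1/35, 1/3 · 0 = 0, 1/3 · 1/10 = 1/30; summing to 13/210.
The posterior is then P(bag A | data) = 6/13, P(bag B | data) = 0, P(bag C | data) = 7/13.
The predictive probability is P(red next | data) = (1/2)(6/13) + (1/2)(7/13) = 1/2.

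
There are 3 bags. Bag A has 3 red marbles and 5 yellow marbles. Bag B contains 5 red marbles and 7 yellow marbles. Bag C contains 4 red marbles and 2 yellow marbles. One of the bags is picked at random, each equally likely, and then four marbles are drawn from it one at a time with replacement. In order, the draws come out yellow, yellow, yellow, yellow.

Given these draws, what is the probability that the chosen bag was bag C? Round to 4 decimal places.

Compute the likelihood of the observed sequence for each case: P(data | bag A) = (5/8)(5/8)(5/8)(5/8) = 0.15259; P(data | bag B) = (7/12)(7/12)(7/12)(7/12) = 0.11579; P(data | bag C) = (2/6)(2/6)(2/6)(2/6) = 0.012346.
Multiplying each by its prior: 1/3 · 0.15259 = 0.050863, 1/3 · 0.11579 = 0.038596, 1/3 · 0.012346 = 0.0041152; summing to 0.093574.
Hence P(bag C | data) = (0.0041152) / (0.093574) = 0.043978.

0.0440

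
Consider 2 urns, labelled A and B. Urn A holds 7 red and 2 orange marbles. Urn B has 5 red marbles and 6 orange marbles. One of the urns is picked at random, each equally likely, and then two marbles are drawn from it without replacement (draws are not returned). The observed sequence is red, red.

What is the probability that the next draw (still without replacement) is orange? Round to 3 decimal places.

0.376

For each hypothesis, P(data | H) works out to: P(data | urn A) = (7/9)(6/8) = 7/12; P(data | urn B) = (5/11)(4/10) = 2/11.
The prior-weighted likelihoods are 1/2 · 7/12 = 7/24, 1/2 · 2/11 = 1/11; summing to 101/264.
Dividing through by the total gives posterior P(urn A | data) = 77/101, P(urn B | data) = 24/101.
So P(orange next | data) = Σ P(orange next | H) P(H | data) = (2/7)(77/101) + (2/3)(24/101) = 38/101.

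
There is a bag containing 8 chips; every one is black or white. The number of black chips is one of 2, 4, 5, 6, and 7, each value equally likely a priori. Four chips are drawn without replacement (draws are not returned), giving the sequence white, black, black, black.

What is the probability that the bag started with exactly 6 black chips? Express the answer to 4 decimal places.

For each hypothesis, P(data | H) works out to: P(data | r = 2) = (6/8)(2/7)(1/6)(0/5) = 0; P(data | r = 4) = (4/8)(4/7)(3/6)(2/5) = 0.057143; P(data | r = 5) = (3/8)(5/7)(4/6)(3/5) = 0.10714; P(data | r = 6) = (2/8)(6/7)(5/6)(4/5) = 0.14286; P(data | r = 7) = (1/8)(7/7)(6/6)(5/5) = 0.125.
The prior-weighted likelihoods are 1/5 · 0 = 0, 1/5 · 0.057143 = 0.011429, 1/5 · 0.10714 = 0.021429, 1/5 · 0.14286 = 0.028571, 1/5 · 0.125 = 0.025; with total 0.086429.
By Bayes' rule, P(r = 6 | data) = (0.028571) / (0.086429) = 0.33058.

0.3306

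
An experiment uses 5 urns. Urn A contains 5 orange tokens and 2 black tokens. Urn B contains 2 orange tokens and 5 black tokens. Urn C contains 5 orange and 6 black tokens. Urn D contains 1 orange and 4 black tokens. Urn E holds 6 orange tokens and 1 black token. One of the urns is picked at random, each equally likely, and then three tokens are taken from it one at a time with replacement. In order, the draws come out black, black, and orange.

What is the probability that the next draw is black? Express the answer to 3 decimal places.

For each hypothesis, P(data | H) works out to: P(data | urn A) = (2/7)(2/7)(5/7) = 0.058309; P(data | urn B) = (5/7)(5/7)(2/7) = 0.14577; P(data | urn C) = (6/11)(6/11)(5/11) = 0.13524; P(data | urn D) = (4/5)(4/5)(1/5) = 0.128; P(data | urn E) = (1/7)(1/7)(6/7) = 0.017493.
Multiplying each by its prior: 1/5 · 0.058309 = 0.011662, 1/5 · 0.14577 = 0.029155, 1/5 · 0.13524 = 0.027047, 1/5 · 0.128 = 0.0256, 1/5 · 0.017493 = 0.0034985; summing to 0.096962.
Dividing through by the total gives posterior P(urn A | data) = 0.12027, P(urn B | data) = 0.30068, P(urn C | data) = 0.27895, P(urn D | data) = 0.26402, P(urn E | data) = 0.036082.
Averaging over the posterior, P(black next | data) = (2/7)(0.12027) + (5/7)(0.30068) + (6/11)(0.27895) + (4/5)(0.26402) + (1/7)(0.036082) = 0.61766.

0.618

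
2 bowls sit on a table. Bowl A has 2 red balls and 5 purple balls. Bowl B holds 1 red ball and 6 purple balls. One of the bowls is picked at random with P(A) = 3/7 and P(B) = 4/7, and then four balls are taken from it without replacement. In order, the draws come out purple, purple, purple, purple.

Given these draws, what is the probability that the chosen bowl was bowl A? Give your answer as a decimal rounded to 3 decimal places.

0.200

Under each hypothesis, the probability of the observed sequence is: P(data | bowl A) = (5/7)(4/6)(3/5)(2/4) = 1/7; P(data | bowl B) = (6/7)(5/6)(4/5)(3/4) = 3/7.
The prior-weighted likelihoods are 3/7 · 1/7 = 3/49, 4/7 · 3/7 = 12/49; these sum to 15/49.
So P(bowl A | data) = (3/49) / (15/49) = 1/5.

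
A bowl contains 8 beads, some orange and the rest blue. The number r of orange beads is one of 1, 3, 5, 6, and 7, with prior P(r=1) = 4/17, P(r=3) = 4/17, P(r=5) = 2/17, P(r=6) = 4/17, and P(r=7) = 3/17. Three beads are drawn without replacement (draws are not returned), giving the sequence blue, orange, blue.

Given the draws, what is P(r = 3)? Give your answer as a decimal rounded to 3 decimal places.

The likelihood of the observed sequence under each hypothesis: P(data | r = 1) = (7/8)(1/7)(6/6) = 1/8; P(data | r = 3) = (5/8)(3/7)(4/6) = 5/28; P(data | r = 5) = (3/8)(5/7)(2/6) = 5/56; P(data | r = 6) = (2/8)(6/7)(1/6) = 1/28; P(data | r = 7) = (1/8)(7/7)(0/6) = 0.
The prior-weighted likelihoods are 4/17 · 1/8 = 1/34, 4/17 · 5/28 = 5/119, 2/17 · 5/56 = 5/476, 4/17 · 1/28 = 1/119, 3/17 · 0 = 0; these sum to 43/476.
By Bayes' rule, P(r = 3 | data) = (5/119) / (43/476) = 20/43.

0.465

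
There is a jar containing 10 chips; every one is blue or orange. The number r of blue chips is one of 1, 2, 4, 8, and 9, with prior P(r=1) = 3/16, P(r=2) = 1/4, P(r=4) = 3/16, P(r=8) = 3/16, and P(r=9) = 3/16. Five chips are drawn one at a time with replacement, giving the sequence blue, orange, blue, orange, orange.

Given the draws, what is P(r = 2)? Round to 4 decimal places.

0.3637

Compute the likelihood of the observed sequence for each case: P(data | r = 1) = (1/10)(9/10)(1/10)(9/10)(9/10) = 0.00729; P(data | r = 2) = (2/10)(8/10)(2/10)(8/10)(8/10) = 0.02048; P(data | r = 4) = (4/10)(6/10)(4/10)(6/10)(6/10) = 0.03456; P(data | r = 8) = (8/10)(2/10)(8/10)(2/10)(2/10) = 0.00512; P(data | r = 9) = (9/10)(1/10)(9/10)(1/10)(1/10) = 0.00081.
Multiplying each by its prior: 3/16 · 0.00729 = 0.0013669, 1/4 · 0.02048 = 0.00512, 3/16 · 0.03456 = 0.00648, 3/16 · 0.00512 = 0.00096, 3/16 · 0.00081 = 0.00015187; these sum to 0.014079.
Therefore the posterior P(r = 2 | data) = (0.00512) / (0.014079) = 0.36367.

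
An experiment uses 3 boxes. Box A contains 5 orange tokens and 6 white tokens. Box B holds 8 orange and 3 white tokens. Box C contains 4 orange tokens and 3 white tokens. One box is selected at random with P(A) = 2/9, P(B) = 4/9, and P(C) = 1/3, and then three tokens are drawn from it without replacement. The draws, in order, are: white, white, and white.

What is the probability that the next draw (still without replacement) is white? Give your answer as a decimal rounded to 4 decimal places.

The likelihood of the observed sequence under each hypothesis: P(data | box A) = (6/11)(5/10)(4/9) = 0.12121; P(data | box B) = (3/11)(2/10)(1/9) = 0.0060606; P(data | box C) = (3/7)(2/6)(1/5) = 0.028571.
Weighting by the prior gives 2/9 · 0.12121 = 0.026936, 4/9 · 0.0060606 = 0.0026936, 1/3 · 0.028571 = 0.0095238; summing to 0.039153.
Dividing through by the total gives posterior P(box A | data) = 0.68796, P(box B | data) = 0.068796, P(box C | data) = 0.24324.
So P(white next | data) = Σ P(white next | H) P(H | data) = (3/8)(0.68796) + (0)(0.068796) + (0)(0.24324) = 0.25799.

0.2580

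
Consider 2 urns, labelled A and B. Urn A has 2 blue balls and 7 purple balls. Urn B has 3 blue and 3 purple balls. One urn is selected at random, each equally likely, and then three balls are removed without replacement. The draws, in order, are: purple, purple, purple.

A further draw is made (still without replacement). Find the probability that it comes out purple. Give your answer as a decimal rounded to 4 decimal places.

0.5952

Compute the likelihood of the observed sequence for each case: P(data | urn A) = (7/9)(6/8)(5/7) = 5/12; P(data | urn B) = (3/6)(2/5)(1/4) = 1/20.
Weighting by the prior gives 1/2 · 5/12 = 5/24, 1/2 · 1/20 = 1/40; with total 7/30.
Normalising, the posterior is P(urn A | data) = 25/28, P(urn B | data) = 3/28.
The predictive probability is P(purple next | data) = (2/3)(25/28) + (0)(3/28) = 25/42.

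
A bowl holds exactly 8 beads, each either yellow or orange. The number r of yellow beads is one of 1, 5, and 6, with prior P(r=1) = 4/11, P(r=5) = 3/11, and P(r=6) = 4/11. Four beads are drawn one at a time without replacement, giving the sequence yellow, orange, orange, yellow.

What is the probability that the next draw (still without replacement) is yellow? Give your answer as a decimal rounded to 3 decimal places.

Compute the likelihood of the observed sequence for each case: P(data | r = 1) = (1/8)(7/7)(6/6)(0/5) = 0; P(data | r = 5) = (5/8)(3/7)(2/6)(4/5) = 1/14; P(data | r = 6) = (6/8)(2/7)(1/6)(5/5) = 1/28.
Multiplying each by its prior: 4/11 · 0 = 0, 3/11 · 1/14 = 3/154, 4/11 · 1/28 = 1/77; these sum to 5/154.
The posterior is then P(r = 1 | data) = 0, P(r = 5 | data) = 3/5, P(r = 6 | data) = 2/5.
So P(yellow next | data) = Σ P(yellow next | H) P(H | data) = (3/4)(3/5) + (1)(2/5) = 17/20.

0.850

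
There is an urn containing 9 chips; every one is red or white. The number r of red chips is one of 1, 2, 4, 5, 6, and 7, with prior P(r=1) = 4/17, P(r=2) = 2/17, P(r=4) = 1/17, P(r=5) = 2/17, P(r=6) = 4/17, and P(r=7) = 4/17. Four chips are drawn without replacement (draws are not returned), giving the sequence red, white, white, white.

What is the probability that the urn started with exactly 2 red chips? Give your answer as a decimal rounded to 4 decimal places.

0.2991

For each hypothesis, P(data | H) works out to: P(data | r = 1) = (1/9)(8/8)(7/7)(6/6) = 0.11111; P(data | r = 2) = (2/9)(7/8)(6/7)(5/6) = 0.13889; P(data | r = 4) = (4/9)(5/8)(4/7)(3/6) = 0.079365; P(data | r = 5) = (5/9)(4/8)(3/7)(2/6) = 0.039683; P(data | r = 6) = (6/9)(3/8)(2/7)(1/6) = 0.011905; P(data | r = 7) = (7/9)(2/8)(1/7)(0/6) = 0.
Multiplying each by its prior: 4/17 · 0.11111 = 0.026144, 2/17 · 0.13889 = 0.01634, 1/17 · 0.079365 = 0.0046685, 2/17 · 0.039683 = 0.0046685, 4/17 · 0.011905 = 0.0028011, 4/17 · 0 = 0; with total 0.054622.
So P(r = 2 | data) = (0.01634) / (0.054622) = 0.29915.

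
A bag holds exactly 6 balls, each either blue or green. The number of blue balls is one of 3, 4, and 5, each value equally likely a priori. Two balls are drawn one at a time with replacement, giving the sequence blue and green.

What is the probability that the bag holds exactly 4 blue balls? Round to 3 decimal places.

0.364

Compute the likelihood of the observed sequence for each case: P(data | r = 3) = (3/6)(3/6) = 1/4; P(data | r = 4) = (4/6)(2/6) = 2/9; P(data | r = 5) = (5/6)(1/6) = 5/36.
The prior-weighted likelihoods are 1/3 · 1/4 = 1/12, 1/3 · 2/9 = 2/27, 1/3 · 5/36 = 5/108; summing to 11/54.
By Bayes' rule, P(r = 4 | data) = (2/27) / (11/54) = 4/11.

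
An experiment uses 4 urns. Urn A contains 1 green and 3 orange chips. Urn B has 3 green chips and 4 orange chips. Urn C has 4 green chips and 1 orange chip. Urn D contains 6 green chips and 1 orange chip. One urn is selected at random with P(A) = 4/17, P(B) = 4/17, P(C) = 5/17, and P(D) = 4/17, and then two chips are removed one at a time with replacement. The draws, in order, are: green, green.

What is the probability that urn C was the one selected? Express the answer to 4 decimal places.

0.4492

Under each hypothesis, the probability of the observed sequence is: P(data | urn A) = (1/4)(1/4) = 0.0625; P(data | urn B) = (3/7)(3/7) = 0.18367; P(data | urn C) = (4/5)(4/5) = 0.64; P(data | urn D) = (6/7)(6/7) = 0.73469.
The prior-weighted likelihoods are 4/17 · 0.0625 = 0.014706, 4/17 · 0.18367 = 0.043217, 5/17 · 0.64 = 0.18824, 4/17 · 0.73469 = 0.17287; summing to 0.41903.
So P(urn C | data) = (0.18824) / (0.41903) = 0.44922.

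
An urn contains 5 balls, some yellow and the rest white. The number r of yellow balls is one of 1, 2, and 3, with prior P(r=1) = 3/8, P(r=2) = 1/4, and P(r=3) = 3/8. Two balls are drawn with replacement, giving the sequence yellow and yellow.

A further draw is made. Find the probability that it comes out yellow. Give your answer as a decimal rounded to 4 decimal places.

0.5263

For each hypothesis, P(data | H) works out to: P(data | r = 1) = (1/5)(1/5) = 1/25; P(data | r = 2) = (2/5)(2/5) = 4/25; P(data | r = 3) = (3/5)(3/5) = 9/25.
Multiplying each by its prior: 3/8 · 1/25 = 3/200, 1/4 · 4/25 = 1/25, 3/8 · 9/25 = 27/200; with total 19/100.
Dividing through by the total gives posterior P(r = 1 | data) = 3/38, P(r = 2 | data) = 4/19, P(r = 3 | data) = 27/38.
So P(yellow next | data) = Σ P(yellow next | H) P(H | data) = (1/5)(3/38) + (2/5)(4/19) + (3/5)(27/38) = 10/19.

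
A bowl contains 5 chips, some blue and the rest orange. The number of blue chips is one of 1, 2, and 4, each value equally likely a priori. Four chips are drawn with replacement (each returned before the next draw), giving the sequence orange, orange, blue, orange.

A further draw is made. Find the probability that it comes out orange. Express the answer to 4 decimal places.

The likelihood of the observed sequence under each hypothesis: P(data | r = 1) = (4/5)(4/5)(1/5)(4/5) = 0.1024; P(data | r = 2) = (3/5)(3/5)(2/5)(3/5) = 0.0864; P(data | r = 4) = (1/5)(1/5)(4/5)(1/5) = 0.0064.
The prior-weighted likelihoods are 1/3 · 0.1024 = 0.034133, 1/3 · 0.0864 = 0.0288, 1/3 · 0.0064 = 0.0021333; with total 0.065067.
Normalising, the posterior is P(r = 1 | data) = 0.52459, P(r = 2 | data) = 0.44262, P(r = 4 | data) = 0.032787.
Averaging over the posterior, P(orange next | data) = (4/5)(0.52459) + (3/5)(0.44262) + (1/5)(0.032787) = 0.6918.

0.6918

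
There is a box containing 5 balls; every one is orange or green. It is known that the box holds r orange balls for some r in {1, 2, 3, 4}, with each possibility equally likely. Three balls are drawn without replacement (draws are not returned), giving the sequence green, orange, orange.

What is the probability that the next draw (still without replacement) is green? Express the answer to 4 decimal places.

0.4000

Under each hypothesis, the probability of the observed sequence is: P(data | r = 1) = (4/5)(1/4)(0/3) = 0; P(data | r = 2) = (3/5)(2/4)(1/3) = 1/10; P(data | r = 3) = (2/5)(3/4)(2/3) = 1/5; P(data | r = 4) = (1/5)(4/4)(3/3) = 1/5.
The prior-weighted likelihoods are 1/4 · 0 = 0, 1/4 · 1/10 = 1/40, 1/4 · 1/5 = 1/20, 1/4 · 1/5 = 1/20; with total 1/8.
Dividing through by the total gives posterior P(r = 1 | data) = 0, P(r = 2 | data) = 1/5, P(r = 3 | data) = 2/5, P(r = 4 | data) = 2/5.
Averaging over the posterior, P(green next | data) = (1)(1/5) + (1/2)(2/5) + (0)(2/5) = 2/5.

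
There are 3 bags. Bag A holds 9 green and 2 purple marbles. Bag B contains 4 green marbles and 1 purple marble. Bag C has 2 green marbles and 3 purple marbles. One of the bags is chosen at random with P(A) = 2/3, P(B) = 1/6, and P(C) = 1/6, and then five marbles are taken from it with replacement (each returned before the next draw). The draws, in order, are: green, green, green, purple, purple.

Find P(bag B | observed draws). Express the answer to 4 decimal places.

0.1766

The likelihood of the observed sequence under each hypothesis: P(data | bag A) = (9/11)(9/11)(9/11)(2/11)(2/11) = 0.018106; P(data | bag B) = (4/5)(4/5)(4/5)(1/5)(1/5) = 0.02048; P(data | bag C) = (2/5)(2/5)(2/5)(3/5)(3/5) = 0.02304.
Multiplying each by its prior: 2/3 · 0.018106 = 0.012071, 1/6 · 0.02048 = 0.0034133, 1/6 · 0.02304 = 0.00384; summing to 0.019324.
So P(bag B | data) = (0.0034133) / (0.019324) = 0.17664.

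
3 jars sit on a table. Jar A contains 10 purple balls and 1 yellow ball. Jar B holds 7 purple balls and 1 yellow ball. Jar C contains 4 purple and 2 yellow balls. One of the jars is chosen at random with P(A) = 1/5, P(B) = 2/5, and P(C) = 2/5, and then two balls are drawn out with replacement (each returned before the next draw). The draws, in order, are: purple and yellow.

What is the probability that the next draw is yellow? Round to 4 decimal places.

0.2454

For each hypothesis, P(data | H) works out to: P(data | jar A) = (10/11)(1/11) = 0.082645; P(data | jar B) = (7/8)(1/8) = 0.10938; P(data | jar C) = (4/6)(2/6) = 0.22222.
The prior-weighted likelihoods are 1/5 · 0.082645 = 0.016529, 2/5 · 0.10938 = 0.04375, 2/5 · 0.22222 = 0.088889; summing to 0.14917.
The posterior is then P(jar A | data) = 0.11081, P(jar B | data) = 0.29329, P(jar C | data) = 0.5959.
Averaging over the posterior, P(yellow next | data) = (1/11)(0.11081) + (1/8)(0.29329) + (1/3)(0.5959) = 0.24537.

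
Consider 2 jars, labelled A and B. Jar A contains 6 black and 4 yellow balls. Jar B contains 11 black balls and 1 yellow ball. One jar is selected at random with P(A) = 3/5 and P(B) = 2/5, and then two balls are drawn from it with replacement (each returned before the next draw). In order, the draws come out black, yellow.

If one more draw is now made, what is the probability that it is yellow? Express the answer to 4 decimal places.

The likelihood of the observed sequence under each hypothesis: P(data | jar A) = (6/10)(4/10) = 0.24; P(data | jar B) = (11/12)(1/12) = 0.076389.
Weighting by the prior gives 3/5 · 0.24 = 0.144, 2/5 · 0.076389 = 0.030556; these sum to 0.17456.
Dividing through by the total gives posterior P(jar A | data) = 0.82495, P(jar B | data) = 0.17505.
Averaging over the posterior, P(yellow next | data) = (2/5)(0.82495) + (1/12)(0.17505) = 0.34457.

0.3446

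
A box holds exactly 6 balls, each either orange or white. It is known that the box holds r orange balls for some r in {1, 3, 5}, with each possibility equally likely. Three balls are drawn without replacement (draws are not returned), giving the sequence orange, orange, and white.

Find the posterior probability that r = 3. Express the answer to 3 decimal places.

0.474

The likelihood of the observed sequence under each hypothesis: P(data | r = 1) = (1/6)(0/5) = 0; P(data | r = 3) = (3/6)(2/5)(3/4) = 3/20; P(data | r = 5) = (5/6)(4/5)(1/4) = 1/6.
Weighting by the prior gives 1/3 · 0 = 0, 1/3 · 3/20 = 1/20, 1/3 · 1/6 = 1/18; with total 19/180.
Therefore the posterior P(r = 3 | data) = (1/20) / (19/180) = 9/19.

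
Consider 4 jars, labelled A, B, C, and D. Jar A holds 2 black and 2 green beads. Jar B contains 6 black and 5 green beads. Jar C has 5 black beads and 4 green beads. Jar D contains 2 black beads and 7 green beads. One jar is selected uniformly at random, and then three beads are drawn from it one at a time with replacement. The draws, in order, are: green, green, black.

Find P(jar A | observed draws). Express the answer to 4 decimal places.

Compute the likelihood of the observed sequence for each case: P(data | jar A) = (2/4)(2/4)(2/4) = 0.125; P(data | jar B) = (5/11)(5/11)(6/11) = 0.1127; P(data | jar C) = (4/9)(4/9)(5/9) = 0.10974; P(data | jar D) = (7/9)(7/9)(2/9) = 0.13443.
The prior-weighted likelihoods are 1/4 · 0.125 = 0.03125, 1/4 · 0.1127 = 0.028174, 1/4 · 0.10974 = 0.027435, 1/4 · 0.13443 = 0.033608; these sum to 0.12047.
So P(jar A | data) = (0.03125) / (0.12047) = 0.25941.

0.2594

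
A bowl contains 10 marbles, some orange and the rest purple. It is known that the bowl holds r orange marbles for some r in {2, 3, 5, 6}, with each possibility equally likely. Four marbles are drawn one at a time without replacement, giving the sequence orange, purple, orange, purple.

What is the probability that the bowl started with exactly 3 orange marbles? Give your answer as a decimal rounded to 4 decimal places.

For each hypothesis, P(data | H) works out to: P(data | r = 2) = (2/10)(8/9)(1/8)(7/7) = 0.022222; P(data | r = 3) = (3/10)(7/9)(2/8)(6/7) = 0.05; P(data | r = 5) = (5/10)(5/9)(4/8)(4/7) = 0.079365; P(data | r = 6) = (6/10)(4/9)(5/8)(3/7) = 0.071429.
The prior-weighted likelihoods are 1/4 · 0.022222 = 0.0055556, 1/4 · 0.05 = 0.0125, 1/4 · 0.079365 = 0.019841, 1/4 · 0.071429 = 0.017857; these sum to 0.055754.
Hence P(r = 3 | data) = (0.0125) / (0.055754) = 0.2242.

0.2242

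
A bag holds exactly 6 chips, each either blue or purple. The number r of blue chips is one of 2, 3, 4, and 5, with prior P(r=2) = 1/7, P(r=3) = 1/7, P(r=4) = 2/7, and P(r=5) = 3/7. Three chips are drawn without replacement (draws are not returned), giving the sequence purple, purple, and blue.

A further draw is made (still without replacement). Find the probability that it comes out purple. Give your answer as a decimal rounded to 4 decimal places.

0.3793

The likelihood of the observed sequence under each hypothesis: P(data | r = 2) = (4/6)(3/5)(2/4) = 1/5; P(data | r = 3) = (3/6)(2/5)(3/4) = 3/20; P(data | r = 4) = (2/6)(1/5)(4/4) = 1/15; P(data | r = 5) = (1/6)(0/5) = 0.
Weighting by the prior gives 1/7 · 1/5 = 1/35, 1/7 · 3/20 = 3/140, 2/7 · 1/15 = 2/105, 3/7 · 0 = 0; summing to 29/420.
Normalising, the posterior is P(r = 2 | data) = 12/29, P(r = 3 | data) = 9/29, P(r = 4 | data) = 8/29, P(r = 5 | data) = 0.
The predictive probability is P(purple next | data) = (2/3)(12/29) + (1/3)(9/29) + (0)(8/29) = 11/29.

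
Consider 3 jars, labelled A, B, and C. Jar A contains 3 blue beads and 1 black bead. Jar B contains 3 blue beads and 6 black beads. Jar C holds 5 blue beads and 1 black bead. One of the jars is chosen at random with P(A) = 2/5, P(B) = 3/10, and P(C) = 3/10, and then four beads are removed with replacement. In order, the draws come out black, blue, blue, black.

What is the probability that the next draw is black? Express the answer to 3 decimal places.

0.414

Under each hypothesis, the probability of the observed sequence is: P(data | jar A) = (1/4)(3/4)(3/4)(1/4) = 0.035156; P(data | jar B) = (6/9)(3/9)(3/9)(6/9) = 0.049383; P(data | jar C) = (1/6)(5/6)(5/6)(1/6) = 0.01929.
Multiplying each by its prior: 2/5 · 0.035156 = 0.014063, 3/10 · 0.049383 = 0.014815, 3/10 · 0.01929 = 0.005787; summing to 0.034664.
Dividing through by the total gives posterior P(jar A | data) = 0.40568, P(jar B | data) = 0.42738, P(jar C | data) = 0.16694.
The predictive probability is P(black next | data) = (1/4)(0.40568) + (2/3)(0.42738) + (1/6)(0.16694) = 0.41416.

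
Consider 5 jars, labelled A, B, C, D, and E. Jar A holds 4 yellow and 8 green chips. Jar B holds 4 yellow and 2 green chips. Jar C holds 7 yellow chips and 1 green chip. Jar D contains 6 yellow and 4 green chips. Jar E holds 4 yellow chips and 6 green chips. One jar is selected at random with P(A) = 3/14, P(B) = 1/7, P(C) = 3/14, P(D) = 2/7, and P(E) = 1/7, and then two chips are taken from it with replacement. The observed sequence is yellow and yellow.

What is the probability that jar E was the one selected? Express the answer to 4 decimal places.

0.0606

Compute the likelihood of the observed sequence for each case: P(data | jar A) = (4/12)(4/12) = 0.11111; P(data | jar B) = (4/6)(4/6) = 0.44444; P(data | jar C) = (7/8)(7/8) = 0.76562; P(data | jar D) = (6/10)(6/10) = 0.36; P(data | jar E) = (4/10)(4/10) = 0.16.
Multiplying each by its prior: 3/14 · 0.11111 = 0.02381, 1/7 · 0.44444 = 0.063492, 3/14 · 0.76562 = 0.16406, 2/7 · 0.36 = 0.10286, 1/7 · 0.16 = 0.022857; these sum to 0.37708.
So P(jar E | data) = (0.022857) / (0.37708) = 0.060616.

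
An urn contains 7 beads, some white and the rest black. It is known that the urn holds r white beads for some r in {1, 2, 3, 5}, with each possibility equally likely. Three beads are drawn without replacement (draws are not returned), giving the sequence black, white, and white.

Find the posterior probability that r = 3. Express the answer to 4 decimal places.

Under each hypothesis, the probability of the observed sequence is: P(data | r = 1) = (6/7)(1/6)(0/5) = 0; P(data | r = 2) = (5/7)(2/6)(1/5) = 1/21; P(data | r = 3) = (4/7)(3/6)(2/5) = 4/35; P(data | r = 5) = (2/7)(5/6)(4/5) = 4/21.
Multiplying each by its prior: 1/4 · 0 = 0, 1/4 · 1/21 = 1/84, 1/4 · 4/35 = 1/35, 1/4 · 4/21 = 1/21; summing to 37/420.
Therefore the posterior P(r = 3 | data) = (1/35) / (37/420) = 12/37.

0.3243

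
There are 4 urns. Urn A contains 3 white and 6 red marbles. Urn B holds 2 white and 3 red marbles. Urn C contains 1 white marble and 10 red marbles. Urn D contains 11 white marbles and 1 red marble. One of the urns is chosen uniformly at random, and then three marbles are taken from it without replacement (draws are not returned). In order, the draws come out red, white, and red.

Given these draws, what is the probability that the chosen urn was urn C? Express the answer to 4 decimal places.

The likelihood of the observed sequence under each hypothesis: P(data | urn A) = (6/9)(3/8)(5/7) = 0.17857; P(data | urn B) = (3/5)(2/4)(2/3) = 0.2; P(data | urn C) = (10/11)(1/10)(9/9) = 0.090909; P(data | urn D) = (1/12)(11/11)(0/10) = 0.
Multiplying each by its prior: 1/4 · 0.17857 = 0.044643, 1/4 · 0.2 = 0.05, 1/4 · 0.090909 = 0.022727, 1/4 · 0 = 0; with total 0.11737.
Therefore the posterior P(urn C | data) = (0.022727) / (0.11737) = 0.19364.

0.1936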